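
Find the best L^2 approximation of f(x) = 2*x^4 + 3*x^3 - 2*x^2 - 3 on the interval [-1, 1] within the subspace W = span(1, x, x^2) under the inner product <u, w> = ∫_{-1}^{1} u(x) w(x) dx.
g(x) = -2*x^2/7 + 9*x/5 - 111/35

The best approximation g ∈ W is the orthogonal projection of f onto W. Writing g = a_0 + a_1 x + a_2 x^2, the coefficients solve the normal equations G · a = b where
  G_{ij} = <φ_i, φ_j> and b_i = <f, φ_i>, with φ_0 = 1, φ_1 = x, φ_2 = x^2.
G =
  [2, 0, 2/3]
  [0, 2/3, 0]
  [2/3, 0, 2/5],
b = (-98/15, 6/5, -78/35).
Solving gives a_0 = -111/35, a_1 = 9/5, a_2 = -2/7, so
  g(x) = -2*x^2/7 + 9*x/5 - 111/35.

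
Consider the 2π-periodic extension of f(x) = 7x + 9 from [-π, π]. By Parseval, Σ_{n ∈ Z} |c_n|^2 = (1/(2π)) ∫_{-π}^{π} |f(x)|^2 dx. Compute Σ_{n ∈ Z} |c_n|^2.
Σ |c_n|^2 = 49π^2/3 + 81

Expand and integrate term by term over [-π, π]:
  ∫ (7x)^2 dx = 49·(2π^3/3); ∫ 2·7·(9)·x dx = 0 (odd integrand); ∫ 9^2 dx = 81·2π.
So (1/(2π)) ∫_{-π}^{π} (7x + 9)^2 dx = 49π^2/3 + 81 = 49π^2/3 + 81.
Parseval ⇒ Σ |c_n|^2 = 49π^2/3 + 81.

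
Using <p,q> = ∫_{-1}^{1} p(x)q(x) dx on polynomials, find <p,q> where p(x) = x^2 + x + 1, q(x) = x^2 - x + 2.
<p,q> = 86/15

Expand the product: p(x)·q(x) = x^4 + 2*x^2 + x + 2.
∫_{-1}^{1} of each monomial x^k gives [2/(k+1) if k even, 0 if k odd]. Integrating term-by-term (or equivalently evaluating the antiderivative F(x) = x^5/5 + 2*x^3/3 + x^2/2 + 2*x at the endpoints):
  F(1) − F(−1) = 101/30 − (-71/30) = 86/15.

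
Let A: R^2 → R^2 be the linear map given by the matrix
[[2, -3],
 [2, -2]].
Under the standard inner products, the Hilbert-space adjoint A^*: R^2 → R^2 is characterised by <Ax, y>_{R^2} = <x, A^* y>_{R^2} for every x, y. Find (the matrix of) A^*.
A^* = A^T =
[[2, 2],
 [-3, -2]]

For real matrices with standard dot products, the defining identity <Ax, y> = <x, A^* y> gives (Ax)^T y = x^T (A^*) y, i.e. x^T A^T y = x^T (A^*) y. Since this holds for all x, y, we must have A^* = A^T. Therefore
A^* =
[[2, 2],
 [-3, -2]].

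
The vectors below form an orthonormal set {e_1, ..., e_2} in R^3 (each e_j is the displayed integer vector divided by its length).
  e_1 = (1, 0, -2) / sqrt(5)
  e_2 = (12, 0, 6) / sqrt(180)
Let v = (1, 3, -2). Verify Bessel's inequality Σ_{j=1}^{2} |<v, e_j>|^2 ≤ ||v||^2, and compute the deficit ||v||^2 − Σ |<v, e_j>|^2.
Σ |<v, e_j>|^2 = 5; ||v||^2 = 14; deficit = 9

Write each e_j = u_j / sqrt(<u_j, u_j>) where u_j is the displayed integer vector. Then <v, e_j> = <v, u_j> / sqrt(<u_j, u_j>), so |<v, e_j>|^2 = <v, u_j>^2 / <u_j, u_j>.
Coefficients: <v, e_1> = 5/sqrt(5), <v, e_2> = 0/sqrt(180).
Square and sum: Σ |<v, e_j>|^2 = 5.
Compute ||v||^2 = v·v = 14.
Deficit = 14 − 5 = 9 ≥ 0, confirming Bessel's inequality. (The deficit equals ||v − Σ <v,e_j> e_j||^2, the squared distance from v to span{e_j}.)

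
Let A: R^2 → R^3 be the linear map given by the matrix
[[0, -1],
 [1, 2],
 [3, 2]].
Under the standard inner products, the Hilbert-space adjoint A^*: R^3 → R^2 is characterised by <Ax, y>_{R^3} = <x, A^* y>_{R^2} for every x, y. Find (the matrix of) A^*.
A^* = A^T =
[[0, 1, 3],
 [-1, 2, 2]]

For real matrices with standard dot products, the defining identity <Ax, y> = <x, A^* y> gives (Ax)^T y = x^T (A^*) y, i.e. x^T A^T y = x^T (A^*) y. Since this holds for all x, y, we must have A^* = A^T. Therefore
A^* =
[[0, 1, 3],
 [-1, 2, 2]].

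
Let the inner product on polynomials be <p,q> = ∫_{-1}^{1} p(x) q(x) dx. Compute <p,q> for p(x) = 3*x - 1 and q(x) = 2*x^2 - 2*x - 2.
<p,q> = -4/3

Expand the product: p(x)·q(x) = 6*x^3 - 8*x^2 - 4*x + 2.
∫_{-1}^{1} of each monomial x^k gives [2/(k+1) if k even, 0 if k odd]. Integrating term-by-term (or equivalently evaluating the antiderivative F(x) = 3*x^4/2 - 8*x^3/3 - 2*x^2 + 2*x at the endpoints):
  F(1) − F(−1) = -7/6 − (1/6) = -4/3.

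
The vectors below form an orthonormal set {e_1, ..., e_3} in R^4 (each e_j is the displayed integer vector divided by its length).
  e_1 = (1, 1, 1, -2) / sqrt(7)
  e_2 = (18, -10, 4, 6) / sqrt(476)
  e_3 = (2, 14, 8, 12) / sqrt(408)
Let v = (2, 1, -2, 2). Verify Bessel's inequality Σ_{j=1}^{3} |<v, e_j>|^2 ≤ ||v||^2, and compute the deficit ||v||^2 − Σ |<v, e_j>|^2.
Σ |<v, e_j>|^2 = 29/6; ||v||^2 = 13; deficit = 49/6

Write each e_j = u_j / sqrt(<u_j, u_j>) where u_j is the displayed integer vector. Then <v, e_j> = <v, u_j> / sqrt(<u_j, u_j>), so |<v, e_j>|^2 = <v, u_j>^2 / <u_j, u_j>.
Coefficients: <v, e_1> = -3/sqrt(7), <v, e_2> = 30/sqrt(476), <v, e_3> = 26/sqrt(408).
Square and sum: Σ |<v, e_j>|^2 = 29/6.
Compute ||v||^2 = v·v = 13.
Deficit = 13 − 29/6 = 49/6 ≥ 0, confirming Bessel's inequality. (The deficit equals ||v − Σ <v,e_j> e_j||^2, the squared distance from v to span{e_j}.)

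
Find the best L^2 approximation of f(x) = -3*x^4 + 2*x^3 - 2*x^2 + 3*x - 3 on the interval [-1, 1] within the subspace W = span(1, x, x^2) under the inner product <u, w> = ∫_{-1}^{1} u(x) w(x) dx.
g(x) = -32*x^2/7 + 21*x/5 - 96/35

The best approximation g ∈ W is the orthogonal projection of f onto W. Writing g = a_0 + a_1 x + a_2 x^2, the coefficients solve the normal equations G · a = b where
  G_{ij} = <φ_i, φ_j> and b_i = <f, φ_i>, with φ_0 = 1, φ_1 = x, φ_2 = x^2.
G =
  [2, 0, 2/3]
  [0, 2/3, 0]
  [2/3, 0, 2/5],
b = (-128/15, 14/5, -128/35).
Solving gives a_0 = -96/35, a_1 = 21/5, a_2 = -32/7, so
  g(x) = -32*x^2/7 + 21*x/5 - 96/35.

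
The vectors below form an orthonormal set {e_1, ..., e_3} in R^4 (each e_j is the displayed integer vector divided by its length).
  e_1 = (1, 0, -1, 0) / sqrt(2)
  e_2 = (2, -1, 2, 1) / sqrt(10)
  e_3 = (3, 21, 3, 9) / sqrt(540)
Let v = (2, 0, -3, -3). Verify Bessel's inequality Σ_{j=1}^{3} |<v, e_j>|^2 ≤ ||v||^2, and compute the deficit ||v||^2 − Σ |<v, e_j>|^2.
Σ |<v, e_j>|^2 = 50/3; ||v||^2 = 22; deficit = 16/3

Write each e_j = u_j / sqrt(<u_j, u_j>) where u_j is the displayed integer vector. Then <v, e_j> = <v, u_j> / sqrt(<u_j, u_j>), so |<v, e_j>|^2 = <v, u_j>^2 / <u_j, u_j>.
Coefficients: <v, e_1> = 5/sqrt(2), <v, e_2> = -5/sqrt(10), <v, e_3> = -30/sqrt(540).
Square and sum: Σ |<v, e_j>|^2 = 50/3.
Compute ||v||^2 = v·v = 22.
Deficit = 22 − 50/3 = 16/3 ≥ 0, confirming Bessel's inequality. (The deficit equals ||v − Σ <v,e_j> e_j||^2, the squared distance from v to span{e_j}.)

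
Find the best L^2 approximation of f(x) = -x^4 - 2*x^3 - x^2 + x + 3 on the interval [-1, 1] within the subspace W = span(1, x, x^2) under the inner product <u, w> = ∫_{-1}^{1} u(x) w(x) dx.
g(x) = -13*x^2/7 - x/5 + 108/35

The best approximation g ∈ W is the orthogonal projection of f onto W. Writing g = a_0 + a_1 x + a_2 x^2, the coefficients solve the normal equations G · a = b where
  G_{ij} = <φ_i, φ_j> and b_i = <f, φ_i>, with φ_0 = 1, φ_1 = x, φ_2 = x^2.
G =
  [2, 0, 2/3]
  [0, 2/3, 0]
  [2/3, 0, 2/5],
b = (74/15, -2/15, 46/35).
Solving gives a_0 = 108/35, a_1 = -1/5, a_2 = -13/7, so
  g(x) = -13*x^2/7 - x/5 + 108/35.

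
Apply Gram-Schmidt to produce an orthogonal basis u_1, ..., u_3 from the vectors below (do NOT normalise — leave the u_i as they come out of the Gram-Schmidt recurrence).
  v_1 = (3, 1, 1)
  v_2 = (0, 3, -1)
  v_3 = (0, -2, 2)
Orthogonal basis:
  u_1 = (3, 1, 1)
  u_2 = (-6/11, 31/11, -13/11)
  u_3 = (-24/53, 18/53, 54/53)

Apply the Gram-Schmidt recurrence
  u_1 = v_1
  u_i = v_i − Σ_{j<i} ((v_i · u_j) / (u_j · u_j)) · u_j.

Step by step this gives:
  u_1 = (3, 1, 1)
  u_2 = (-6/11, 31/11, -13/11)
  u_3 = (-24/53, 18/53, 54/53)

Orthogonality check:
  u_2 · u_1 = 0 (should be 0)
  u_3 · u_1 = 0 (should be 0)
  u_3 · u_2 = 0 (should be 0)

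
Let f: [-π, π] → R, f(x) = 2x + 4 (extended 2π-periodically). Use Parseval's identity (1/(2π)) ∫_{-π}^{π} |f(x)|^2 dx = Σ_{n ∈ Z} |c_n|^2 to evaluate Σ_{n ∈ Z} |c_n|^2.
Σ |c_n|^2 = 4π^2/3 + 16

Expand and integrate term by term over [-π, π]:
  ∫ (2x)^2 dx = 4·(2π^3/3); ∫ 2·2·(4)·x dx = 0 (odd integrand); ∫ 4^2 dx = 16·2π.
So (1/(2π)) ∫_{-π}^{π} (2x + 4)^2 dx = 4π^2/3 + 16 = 4π^2/3 + 16.
Parseval ⇒ Σ |c_n|^2 = 4π^2/3 + 16.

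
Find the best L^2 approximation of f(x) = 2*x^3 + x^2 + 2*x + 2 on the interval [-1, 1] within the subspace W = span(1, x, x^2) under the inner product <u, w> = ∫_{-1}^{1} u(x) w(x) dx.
g(x) = x^2 + 16*x/5 + 2

The best approximation g ∈ W is the orthogonal projection of f onto W. Writing g = a_0 + a_1 x + a_2 x^2, the coefficients solve the normal equations G · a = b where
  G_{ij} = <φ_i, φ_j> and b_i = <f, φ_i>, with φ_0 = 1, φ_1 = x, φ_2 = x^2.
G =
  [2, 0, 2/3]
  [0, 2/3, 0]
  [2/3, 0, 2/5],
b = (14/3, 32/15, 26/15).
Solving gives a_0 = 2, a_1 = 16/5, a_2 = 1, so
  g(x) = x^2 + 16*x/5 + 2.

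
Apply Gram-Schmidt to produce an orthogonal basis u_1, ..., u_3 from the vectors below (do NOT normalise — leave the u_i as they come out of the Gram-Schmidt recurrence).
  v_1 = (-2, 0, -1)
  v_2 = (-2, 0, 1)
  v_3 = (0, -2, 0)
Orthogonal basis:
  u_1 = (-2, 0, -1)
  u_2 = (-4/5, 0, 8/5)
  u_3 = (0, -2, 0)

Apply the Gram-Schmidt recurrence
  u_1 = v_1
  u_i = v_i − Σ_{j<i} ((v_i · u_j) / (u_j · u_j)) · u_j.

Step by step this gives:
  u_1 = (-2, 0, -1)
  u_2 = (-4/5, 0, 8/5)
  u_3 = (0, -2, 0)

Orthogonality check:
  u_2 · u_1 = 0 (should be 0)
  u_3 · u_1 = 0 (should be 0)
  u_3 · u_2 = 0 (should be 0)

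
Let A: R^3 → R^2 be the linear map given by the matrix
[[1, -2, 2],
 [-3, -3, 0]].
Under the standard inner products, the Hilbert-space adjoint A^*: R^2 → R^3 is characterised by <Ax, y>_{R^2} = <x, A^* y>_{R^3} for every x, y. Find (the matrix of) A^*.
A^* = A^T =
[[1, -3],
 [-2, -3],
 [2, 0]]

For real matrices with standard dot products, the defining identity <Ax, y> = <x, A^* y> gives (Ax)^T y = x^T (A^*) y, i.e. x^T A^T y = x^T (A^*) y. Since this holds for all x, y, we must have A^* = A^T. Therefore
A^* =
[[1, -3],
 [-2, -3],
 [2, 0]].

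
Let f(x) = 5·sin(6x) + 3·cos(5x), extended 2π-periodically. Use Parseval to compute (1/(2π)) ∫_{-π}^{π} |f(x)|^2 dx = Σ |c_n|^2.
Σ |c_n|^2 = 17

Expand |f|^2 and use orthogonality of {sin(nx), cos(mx)} on [-π, π]:
  ∫_{-π}^{π} sin(nx)^2 dx = π, ∫ cos(mx)^2 dx = π, and cross terms integrate to 0.
So ∫_{-π}^{π} f(x)^2 dx = 5^2 · π + 3^2 · π = (25 + 9)π.
Divide by 2π: (25 + 9)/2 = 17.
By Parseval, this equals Σ |c_n|^2.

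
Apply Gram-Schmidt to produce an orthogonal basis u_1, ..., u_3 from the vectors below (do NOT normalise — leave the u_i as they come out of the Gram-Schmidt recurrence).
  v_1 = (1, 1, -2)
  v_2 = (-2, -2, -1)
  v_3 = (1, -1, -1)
Orthogonal basis:
  u_1 = (1, 1, -2)
  u_2 = (-5/3, -5/3, -5/3)
  u_3 = (1, -1, 0)

Apply the Gram-Schmidt recurrence
  u_1 = v_1
  u_i = v_i − Σ_{j<i} ((v_i · u_j) / (u_j · u_j)) · u_j.

Step by step this gives:
  u_1 = (1, 1, -2)
  u_2 = (-5/3, -5/3, -5/3)
  u_3 = (1, -1, 0)

Orthogonality check:
  u_2 · u_1 = 0 (should be 0)
  u_3 · u_1 = 0 (should be 0)
  u_3 · u_2 = 0 (should be 0)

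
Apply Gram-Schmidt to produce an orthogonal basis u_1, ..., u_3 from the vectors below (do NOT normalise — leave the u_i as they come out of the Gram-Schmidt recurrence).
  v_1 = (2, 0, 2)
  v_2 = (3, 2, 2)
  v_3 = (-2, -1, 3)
Orthogonal basis:
  u_1 = (2, 0, 2)
  u_2 = (1/2, 2, -1/2)
  u_3 = (-2, 1, 2)

Apply the Gram-Schmidt recurrence
  u_1 = v_1
  u_i = v_i − Σ_{j<i} ((v_i · u_j) / (u_j · u_j)) · u_j.

Step by step this gives:
  u_1 = (2, 0, 2)
  u_2 = (1/2, 2, -1/2)
  u_3 = (-2, 1, 2)

Orthogonality check:
  u_2 · u_1 = 0 (should be 0)
  u_3 · u_1 = 0 (should be 0)
  u_3 · u_2 = 0 (should be 0)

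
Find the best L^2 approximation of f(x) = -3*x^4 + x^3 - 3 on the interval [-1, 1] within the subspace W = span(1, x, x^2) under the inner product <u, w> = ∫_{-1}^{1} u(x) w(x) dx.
g(x) = -18*x^2/7 + 3*x/5 - 96/35

The best approximation g ∈ W is the orthogonal projection of f onto W. Writing g = a_0 + a_1 x + a_2 x^2, the coefficients solve the normal equations G · a = b where
  G_{ij} = <φ_i, φ_j> and b_i = <f, φ_i>, with φ_0 = 1, φ_1 = x, φ_2 = x^2.
G =
  [2, 0, 2/3]
  [0, 2/3, 0]
  [2/3, 0, 2/5],
b = (-36/5, 2/5, -20/7).
Solving gives a_0 = -96/35, a_1 = 3/5, a_2 = -18/7, so
  g(x) = -18*x^2/7 + 3*x/5 - 96/35.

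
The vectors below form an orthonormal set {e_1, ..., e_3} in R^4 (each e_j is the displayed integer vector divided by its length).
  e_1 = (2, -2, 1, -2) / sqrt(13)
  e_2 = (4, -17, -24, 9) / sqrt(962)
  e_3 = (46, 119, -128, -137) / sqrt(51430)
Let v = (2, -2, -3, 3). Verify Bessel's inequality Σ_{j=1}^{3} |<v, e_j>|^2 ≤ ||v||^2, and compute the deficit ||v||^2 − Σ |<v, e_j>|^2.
Σ |<v, e_j>|^2 = 14821/695; ||v||^2 = 26; deficit = 3249/695

Write each e_j = u_j / sqrt(<u_j, u_j>) where u_j is the displayed integer vector. Then <v, e_j> = <v, u_j> / sqrt(<u_j, u_j>), so |<v, e_j>|^2 = <v, u_j>^2 / <u_j, u_j>.
Coefficients: <v, e_1> = -1/sqrt(13), <v, e_2> = 141/sqrt(962), <v, e_3> = -173/sqrt(51430).
Square and sum: Σ |<v, e_j>|^2 = 14821/695.
Compute ||v||^2 = v·v = 26.
Deficit = 26 − 14821/695 = 3249/695 ≥ 0, confirming Bessel's inequality. (The deficit equals ||v − Σ <v,e_j> e_j||^2, the squared distance from v to span{e_j}.)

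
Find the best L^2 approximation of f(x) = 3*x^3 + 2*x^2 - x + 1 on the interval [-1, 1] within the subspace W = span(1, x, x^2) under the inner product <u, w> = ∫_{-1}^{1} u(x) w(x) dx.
g(x) = 2*x^2 + 4*x/5 + 1

The best approximation g ∈ W is the orthogonal projection of f onto W. Writing g = a_0 + a_1 x + a_2 x^2, the coefficients solve the normal equations G · a = b where
  G_{ij} = <φ_i, φ_j> and b_i = <f, φ_i>, with φ_0 = 1, φ_1 = x, φ_2 = x^2.
G =
  [2, 0, 2/3]
  [0, 2/3, 0]
  [2/3, 0, 2/5],
b = (10/3, 8/15, 22/15).
Solving gives a_0 = 1, a_1 = 4/5, a_2 = 2, so
  g(x) = 2*x^2 + 4*x/5 + 1.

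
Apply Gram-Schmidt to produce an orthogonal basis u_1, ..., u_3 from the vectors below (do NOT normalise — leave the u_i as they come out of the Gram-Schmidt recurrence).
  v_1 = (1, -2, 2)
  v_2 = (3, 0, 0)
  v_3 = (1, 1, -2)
Orthogonal basis:
  u_1 = (1, -2, 2)
  u_2 = (8/3, 2/3, -2/3)
  u_3 = (0, -1/2, -1/2)

Apply the Gram-Schmidt recurrence
  u_1 = v_1
  u_i = v_i − Σ_{j<i} ((v_i · u_j) / (u_j · u_j)) · u_j.

Step by step this gives:
  u_1 = (1, -2, 2)
  u_2 = (8/3, 2/3, -2/3)
  u_3 = (0, -1/2, -1/2)

Orthogonality check:
  u_2 · u_1 = 0 (should be 0)
  u_3 · u_1 = 0 (should be 0)
  u_3 · u_2 = 0 (should be 0)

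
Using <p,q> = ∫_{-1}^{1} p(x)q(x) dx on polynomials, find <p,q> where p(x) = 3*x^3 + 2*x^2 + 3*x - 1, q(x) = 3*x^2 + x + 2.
<p,q> = 34/15

Expand the product: p(x)·q(x) = 9*x^5 + 9*x^4 + 17*x^3 + 4*x^2 + 5*x - 2.
∫_{-1}^{1} of each monomial x^k gives [2/(k+1) if k even, 0 if k odd]. Integrating term-by-term (or equivalently evaluating the antiderivative F(x) = 3*x^6/2 + 9*x^5/5 + 17*x^4/4 + 4*x^3/3 + 5*x^2/2 - 2*x at the endpoints):
  F(1) − F(−1) = 563/60 − (427/60) = 34/15.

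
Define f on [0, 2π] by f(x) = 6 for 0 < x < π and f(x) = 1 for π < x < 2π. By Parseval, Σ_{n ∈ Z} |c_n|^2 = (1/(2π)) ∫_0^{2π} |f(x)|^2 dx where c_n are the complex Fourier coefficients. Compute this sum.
Σ |c_n|^2 = 37/2

Parseval equates the L^2 energy of f (normalised by 1/(2π)) with the ℓ^2 sum of its Fourier coefficients: (1/(2π)) ∫_0^{2π} |f|^2 = Σ |c_n|^2.
Compute the left side: (1/(2π)) [∫_0^π 6^2 dx + ∫_π^{2π} 1^2 dx] = (1/(2π)) · (36π + 1π) = (36 + 1)/2 = 37/2.
So Σ_{n ∈ Z} |c_n|^2 = 37/2.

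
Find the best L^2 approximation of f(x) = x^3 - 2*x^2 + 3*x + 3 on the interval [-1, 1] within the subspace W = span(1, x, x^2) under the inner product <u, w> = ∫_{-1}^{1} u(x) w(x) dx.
g(x) = -2*x^2 + 18*x/5 + 3

The best approximation g ∈ W is the orthogonal projection of f onto W. Writing g = a_0 + a_1 x + a_2 x^2, the coefficients solve the normal equations G · a = b where
  G_{ij} = <φ_i, φ_j> and b_i = <f, φ_i>, with φ_0 = 1, φ_1 = x, φ_2 = x^2.
G =
  [2, 0, 2/3]
  [0, 2/3, 0]
  [2/3, 0, 2/5],
b = (14/3, 12/5, 6/5).
Solving gives a_0 = 3, a_1 = 18/5, a_2 = -2, so
  g(x) = -2*x^2 + 18*x/5 + 3.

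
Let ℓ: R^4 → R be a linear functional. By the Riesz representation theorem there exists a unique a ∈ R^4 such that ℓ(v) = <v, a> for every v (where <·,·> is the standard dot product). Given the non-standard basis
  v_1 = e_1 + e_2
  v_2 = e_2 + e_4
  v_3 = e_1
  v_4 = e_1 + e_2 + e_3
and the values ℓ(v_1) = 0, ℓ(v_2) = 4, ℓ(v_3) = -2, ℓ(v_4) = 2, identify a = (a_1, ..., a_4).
a = (-2, 2, 2, 2)

Write a = (a_1, ..., a_4) in the standard basis. For each basis vector v_i, ℓ(v_i) = <v_i, a> is a linear equation in the a_j's. Collect the n equations into a matrix system V a = ℓ, where row i of V is v_i (expressed in the standard basis). Since V is invertible (lower-triangular with 1s on the diagonal, up to permutation), solve by back-substitution:
  V =
[[1, 1, 0, 0],
 [0, 1, 0, 1],
 [1, 0, 0, 0],
 [1, 1, 1, 0]]
  V a = (0, 4, -2, 2)
Solving gives a = (-2, 2, 2, 2).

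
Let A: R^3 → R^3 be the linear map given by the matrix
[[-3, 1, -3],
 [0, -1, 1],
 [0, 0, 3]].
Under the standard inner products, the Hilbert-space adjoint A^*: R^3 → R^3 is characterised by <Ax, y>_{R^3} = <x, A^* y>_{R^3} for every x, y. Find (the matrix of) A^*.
A^* = A^T =
[[-3, 0, 0],
 [1, -1, 0],
 [-3, 1, 3]]

For real matrices with standard dot products, the defining identity <Ax, y> = <x, A^* y> gives (Ax)^T y = x^T (A^*) y, i.e. x^T A^T y = x^T (A^*) y. Since this holds for all x, y, we must have A^* = A^T. Therefore
A^* =
[[-3, 0, 0],
 [1, -1, 0],
 [-3, 1, 3]].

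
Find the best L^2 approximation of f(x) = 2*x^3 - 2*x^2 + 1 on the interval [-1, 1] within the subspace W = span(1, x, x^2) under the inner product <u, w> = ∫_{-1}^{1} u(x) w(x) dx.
g(x) = -2*x^2 + 6*x/5 + 1

The best approximation g ∈ W is the orthogonal projection of f onto W. Writing g = a_0 + a_1 x + a_2 x^2, the coefficients solve the normal equations G · a = b where
  G_{ij} = <φ_i, φ_j> and b_i = <f, φ_i>, with φ_0 = 1, φ_1 = x, φ_2 = x^2.
G =
  [2, 0, 2/3]
  [0, 2/3, 0]
  [2/3, 0, 2/5],
b = (2/3, 4/5, -2/15).
Solving gives a_0 = 1, a_1 = 6/5, a_2 = -2, so
  g(x) = -2*x^2 + 6*x/5 + 1.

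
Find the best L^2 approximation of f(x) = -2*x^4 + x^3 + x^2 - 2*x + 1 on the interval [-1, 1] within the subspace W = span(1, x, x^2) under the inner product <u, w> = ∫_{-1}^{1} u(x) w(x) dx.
g(x) = -5*x^2/7 - 7*x/5 + 41/35

The best approximation g ∈ W is the orthogonal projection of f onto W. Writing g = a_0 + a_1 x + a_2 x^2, the coefficients solve the normal equations G · a = b where
  G_{ij} = <φ_i, φ_j> and b_i = <f, φ_i>, with φ_0 = 1, φ_1 = x, φ_2 = x^2.
G =
  [2, 0, 2/3]
  [0, 2/3, 0]
  [2/3, 0, 2/5],
b = (28/15, -14/15, 52/105).
Solving gives a_0 = 41/35, a_1 = -7/5, a_2 = -5/7, so
  g(x) = -5*x^2/7 - 7*x/5 + 41/35.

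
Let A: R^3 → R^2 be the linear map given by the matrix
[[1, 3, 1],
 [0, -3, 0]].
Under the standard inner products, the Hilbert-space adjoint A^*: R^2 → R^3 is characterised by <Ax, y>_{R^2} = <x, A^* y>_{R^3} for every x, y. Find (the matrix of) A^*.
A^* = A^T =
[[1, 0],
 [3, -3],
 [1, 0]]

For real matrices with standard dot products, the defining identity <Ax, y> = <x, A^* y> gives (Ax)^T y = x^T (A^*) y, i.e. x^T A^T y = x^T (A^*) y. Since this holds for all x, y, we must have A^* = A^T. Therefore
A^* =
[[1, 0],
 [3, -3],
 [1, 0]].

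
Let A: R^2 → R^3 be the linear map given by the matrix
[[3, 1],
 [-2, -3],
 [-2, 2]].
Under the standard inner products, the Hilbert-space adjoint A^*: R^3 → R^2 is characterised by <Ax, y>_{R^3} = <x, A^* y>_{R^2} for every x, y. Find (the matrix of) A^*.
A^* = A^T =
[[3, -2, -2],
 [1, -3, 2]]

For real matrices with standard dot products, the defining identity <Ax, y> = <x, A^* y> gives (Ax)^T y = x^T (A^*) y, i.e. x^T A^T y = x^T (A^*) y. Since this holds for all x, y, we must have A^* = A^T. Therefore
A^* =
[[3, -2, -2],
 [1, -3, 2]].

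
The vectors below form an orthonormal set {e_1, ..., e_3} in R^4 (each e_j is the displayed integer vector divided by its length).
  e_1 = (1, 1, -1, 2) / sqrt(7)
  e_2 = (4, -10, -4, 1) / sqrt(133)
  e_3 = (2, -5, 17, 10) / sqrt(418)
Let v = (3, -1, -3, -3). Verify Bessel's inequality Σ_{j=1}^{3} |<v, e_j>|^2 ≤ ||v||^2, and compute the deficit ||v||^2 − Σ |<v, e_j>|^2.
Σ |<v, e_j>|^2 = 210/11; ||v||^2 = 28; deficit = 98/11

Write each e_j = u_j / sqrt(<u_j, u_j>) where u_j is the displayed integer vector. Then <v, e_j> = <v, u_j> / sqrt(<u_j, u_j>), so |<v, e_j>|^2 = <v, u_j>^2 / <u_j, u_j>.
Coefficients: <v, e_1> = -1/sqrt(7), <v, e_2> = 31/sqrt(133), <v, e_3> = -70/sqrt(418).
Square and sum: Σ |<v, e_j>|^2 = 210/11.
Compute ||v||^2 = v·v = 28.
Deficit = 28 − 210/11 = 98/11 ≥ 0, confirming Bessel's inequality. (The deficit equals ||v − Σ <v,e_j> e_j||^2, the squared distance from v to span{e_j}.)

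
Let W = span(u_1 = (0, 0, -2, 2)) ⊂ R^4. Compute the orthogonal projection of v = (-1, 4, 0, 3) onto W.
proj_W(v) = (0, 0, -3/2, 3/2)

Set up U = [u_1 | ... | u_1] ∈ R^(4×1). The projector onto W = col(U) is P = U (U^T U)^(-1) U^T.
Compute U^T U =
  [8],
and U^T v = (6).
Solve U^T U · c = U^T v for the coefficients: c = (3/4). The projection is proj_W(v) = U c.
Check: (v - proj_W(v)) · u_1 = 0  (should be 0).
Result: proj_W(v) = (0, 0, -3/2, 3/2).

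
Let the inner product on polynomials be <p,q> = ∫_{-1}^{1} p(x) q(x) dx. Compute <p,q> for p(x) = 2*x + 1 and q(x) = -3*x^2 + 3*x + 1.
<p,q> = 4

Expand the product: p(x)·q(x) = -6*x^3 + 3*x^2 + 5*x + 1.
∫_{-1}^{1} of each monomial x^k gives [2/(k+1) if k even, 0 if k odd]. Integrating term-by-term (or equivalently evaluating the antiderivative F(x) = -3*x^4/2 + x^3 + 5*x^2/2 + x at the endpoints):
  F(1) − F(−1) = 3 − (-1) = 4.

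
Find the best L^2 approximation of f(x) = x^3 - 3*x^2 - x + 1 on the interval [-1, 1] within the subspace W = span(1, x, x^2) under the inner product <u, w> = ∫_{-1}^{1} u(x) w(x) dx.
g(x) = -3*x^2 - 2*x/5 + 1

The best approximation g ∈ W is the orthogonal projection of f onto W. Writing g = a_0 + a_1 x + a_2 x^2, the coefficients solve the normal equations G · a = b where
  G_{ij} = <φ_i, φ_j> and b_i = <f, φ_i>, with φ_0 = 1, φ_1 = x, φ_2 = x^2.
G =
  [2, 0, 2/3]
  [0, 2/3, 0]
  [2/3, 0, 2/5],
b = (0, -4/15, -8/15).
Solving gives a_0 = 1, a_1 = -2/5, a_2 = -3, so
  g(x) = -3*x^2 - 2*x/5 + 1.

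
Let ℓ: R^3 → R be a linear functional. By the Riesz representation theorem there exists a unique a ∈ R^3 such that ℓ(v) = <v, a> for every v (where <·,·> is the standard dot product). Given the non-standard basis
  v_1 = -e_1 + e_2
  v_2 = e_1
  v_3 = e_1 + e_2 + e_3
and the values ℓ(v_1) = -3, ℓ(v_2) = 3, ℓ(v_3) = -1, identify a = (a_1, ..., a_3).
a = (3, 0, -4)

Write a = (a_1, ..., a_3) in the standard basis. For each basis vector v_i, ℓ(v_i) = <v_i, a> is a linear equation in the a_j's. Collect the n equations into a matrix system V a = ℓ, where row i of V is v_i (expressed in the standard basis). Since V is invertible (lower-triangular with 1s on the diagonal, up to permutation), solve by back-substitution:
  V =
[[-1, 1, 0],
 [1, 0, 0],
 [1, 1, 1]]
  V a = (-3, 3, -1)
Solving gives a = (3, 0, -4).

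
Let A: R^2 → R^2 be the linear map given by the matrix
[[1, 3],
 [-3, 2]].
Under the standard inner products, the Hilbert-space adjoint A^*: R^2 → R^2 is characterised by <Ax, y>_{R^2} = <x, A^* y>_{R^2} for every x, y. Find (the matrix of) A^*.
A^* = A^T =
[[1, -3],
 [3, 2]]

For real matrices with standard dot products, the defining identity <Ax, y> = <x, A^* y> gives (Ax)^T y = x^T (A^*) y, i.e. x^T A^T y = x^T (A^*) y. Since this holds for all x, y, we must have A^* = A^T. Therefore
A^* =
[[1, -3],
 [3, 2]].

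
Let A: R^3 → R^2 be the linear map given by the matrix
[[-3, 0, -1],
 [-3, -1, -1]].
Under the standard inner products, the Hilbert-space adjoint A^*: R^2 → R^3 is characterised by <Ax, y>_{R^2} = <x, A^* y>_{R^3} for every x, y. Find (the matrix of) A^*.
A^* = A^T =
[[-3, -3],
 [0, -1],
 [-1, -1]]

For real matrices with standard dot products, the defining identity <Ax, y> = <x, A^* y> gives (Ax)^T y = x^T (A^*) y, i.e. x^T A^T y = x^T (A^*) y. Since this holds for all x, y, we must have A^* = A^T. Therefore
A^* =
[[-3, -3],
 [0, -1],
 [-1, -1]].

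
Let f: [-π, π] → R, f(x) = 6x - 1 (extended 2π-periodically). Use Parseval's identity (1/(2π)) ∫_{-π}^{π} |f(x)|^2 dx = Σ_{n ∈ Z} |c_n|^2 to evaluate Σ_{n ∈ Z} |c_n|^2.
Σ |c_n|^2 = 12π^2 + 1

Expand and integrate term by term over [-π, π]:
  ∫ (6x)^2 dx = 36·(2π^3/3); ∫ 2·6·(-1)·x dx = 0 (odd integrand); ∫ (-1)^2 dx = 1·2π.
So (1/(2π)) ∫_{-π}^{π} (6x - 1)^2 dx = 36π^2/3 + 1 = 12π^2 + 1.
Parseval ⇒ Σ |c_n|^2 = 12π^2 + 1.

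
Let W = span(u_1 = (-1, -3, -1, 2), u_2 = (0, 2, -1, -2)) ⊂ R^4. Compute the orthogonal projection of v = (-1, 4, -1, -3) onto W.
proj_W(v) = (1/6, 7/2, -4/3, -10/3)

Set up U = [u_1 | ... | u_2] ∈ R^(4×2). The projector onto W = col(U) is P = U (U^T U)^(-1) U^T.
Compute U^T U =
  [15, -9]
  [-9, 9],
and U^T v = (-16, 15).
Solve U^T U · c = U^T v for the coefficients: c = (-1/6, 3/2). The projection is proj_W(v) = U c.
Check: (v - proj_W(v)) · u_1 = 0  (should be 0).
Check: (v - proj_W(v)) · u_2 = 0  (should be 0).
Result: proj_W(v) = (1/6, 7/2, -4/3, -10/3).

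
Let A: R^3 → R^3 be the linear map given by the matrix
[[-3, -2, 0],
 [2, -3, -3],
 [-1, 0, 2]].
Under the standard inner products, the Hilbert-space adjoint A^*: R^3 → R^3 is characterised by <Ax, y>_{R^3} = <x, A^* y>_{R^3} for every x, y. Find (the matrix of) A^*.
A^* = A^T =
[[-3, 2, -1],
 [-2, -3, 0],
 [0, -3, 2]]

For real matrices with standard dot products, the defining identity <Ax, y> = <x, A^* y> gives (Ax)^T y = x^T (A^*) y, i.e. x^T A^T y = x^T (A^*) y. Since this holds for all x, y, we must have A^* = A^T. Therefore
A^* =
[[-3, 2, -1],
 [-2, -3, 0],
 [0, -3, 2]].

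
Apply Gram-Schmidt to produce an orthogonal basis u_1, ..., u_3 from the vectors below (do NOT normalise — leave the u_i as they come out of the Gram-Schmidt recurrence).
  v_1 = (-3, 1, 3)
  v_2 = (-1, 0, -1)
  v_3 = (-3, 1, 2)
Orthogonal basis:
  u_1 = (-3, 1, 3)
  u_2 = (-1, 0, -1)
  u_3 = (1/38, 3/19, -1/38)

Apply the Gram-Schmidt recurrence
  u_1 = v_1
  u_i = v_i − Σ_{j<i} ((v_i · u_j) / (u_j · u_j)) · u_j.

Step by step this gives:
  u_1 = (-3, 1, 3)
  u_2 = (-1, 0, -1)
  u_3 = (1/38, 3/19, -1/38)

Orthogonality check:
  u_2 · u_1 = 0 (should be 0)
  u_3 · u_1 = 0 (should be 0)
  u_3 · u_2 = 0 (should be 0)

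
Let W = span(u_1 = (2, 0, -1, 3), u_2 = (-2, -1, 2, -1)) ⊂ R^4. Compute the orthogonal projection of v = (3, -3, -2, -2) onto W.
proj_W(v) = (54/59, 52/59, -79/59, -23/59)

Set up U = [u_1 | ... | u_2] ∈ R^(4×2). The projector onto W = col(U) is P = U (U^T U)^(-1) U^T.
Compute U^T U =
  [14, -9]
  [-9, 10],
and U^T v = (2, -5).
Solve U^T U · c = U^T v for the coefficients: c = (-25/59, -52/59). The projection is proj_W(v) = U c.
Check: (v - proj_W(v)) · u_1 = 0  (should be 0).
Check: (v - proj_W(v)) · u_2 = 0  (should be 0).
Result: proj_W(v) = (54/59, 52/59, -79/59, -23/59).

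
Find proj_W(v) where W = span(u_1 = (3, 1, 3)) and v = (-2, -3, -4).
proj_W(v) = (-63/19, -21/19, -63/19)

Set up U = [u_1 | ... | u_1] ∈ R^(3×1). The projector onto W = col(U) is P = U (U^T U)^(-1) U^T.
Compute U^T U =
  [19],
and U^T v = (-21).
Solve U^T U · c = U^T v for the coefficients: c = (-21/19). The projection is proj_W(v) = U c.
Check: (v - proj_W(v)) · u_1 = 0  (should be 0).
Result: proj_W(v) = (-63/19, -21/19, -63/19).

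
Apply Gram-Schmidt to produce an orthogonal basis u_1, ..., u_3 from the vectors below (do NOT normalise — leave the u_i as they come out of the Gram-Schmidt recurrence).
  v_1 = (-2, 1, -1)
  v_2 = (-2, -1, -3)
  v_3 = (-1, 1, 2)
Orthogonal basis:
  u_1 = (-2, 1, -1)
  u_2 = (0, -2, -2)
  u_3 = (-2/3, -2/3, 2/3)

Apply the Gram-Schmidt recurrence
  u_1 = v_1
  u_i = v_i − Σ_{j<i} ((v_i · u_j) / (u_j · u_j)) · u_j.

Step by step this gives:
  u_1 = (-2, 1, -1)
  u_2 = (0, -2, -2)
  u_3 = (-2/3, -2/3, 2/3)

Orthogonality check:
  u_2 · u_1 = 0 (should be 0)
  u_3 · u_1 = 0 (should be 0)
  u_3 · u_2 = 0 (should be 0)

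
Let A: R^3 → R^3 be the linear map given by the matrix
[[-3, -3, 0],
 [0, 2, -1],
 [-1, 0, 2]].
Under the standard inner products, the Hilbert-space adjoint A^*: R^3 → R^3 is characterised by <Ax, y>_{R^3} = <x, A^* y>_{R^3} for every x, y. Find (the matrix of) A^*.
A^* = A^T =
[[-3, 0, -1],
 [-3, 2, 0],
 [0, -1, 2]]

For real matrices with standard dot products, the defining identity <Ax, y> = <x, A^* y> gives (Ax)^T y = x^T (A^*) y, i.e. x^T A^T y = x^T (A^*) y. Since this holds for all x, y, we must have A^* = A^T. Therefore
A^* =
[[-3, 0, -1],
 [-3, 2, 0],
 [0, -1, 2]].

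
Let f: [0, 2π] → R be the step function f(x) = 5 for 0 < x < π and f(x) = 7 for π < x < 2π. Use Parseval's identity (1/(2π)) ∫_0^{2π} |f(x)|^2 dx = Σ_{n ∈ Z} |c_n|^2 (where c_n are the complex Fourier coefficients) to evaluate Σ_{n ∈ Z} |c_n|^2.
Σ |c_n|^2 = 37

Parseval equates the L^2 energy of f (normalised by 1/(2π)) with the ℓ^2 sum of its Fourier coefficients: (1/(2π)) ∫_0^{2π} |f|^2 = Σ |c_n|^2.
Compute the left side: (1/(2π)) [∫_0^π 5^2 dx + ∫_π^{2π} 7^2 dx] = (1/(2π)) · (25π + 49π) = (25 + 49)/2 = 37.
So Σ_{n ∈ Z} |c_n|^2 = 37.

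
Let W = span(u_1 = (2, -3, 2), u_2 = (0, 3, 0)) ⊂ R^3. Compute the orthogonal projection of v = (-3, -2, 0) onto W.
proj_W(v) = (-3/2, -2, -3/2)

Set up U = [u_1 | ... | u_2] ∈ R^(3×2). The projector onto W = col(U) is P = U (U^T U)^(-1) U^T.
Compute U^T U =
  [17, -9]
  [-9, 9],
and U^T v = (0, -6).
Solve U^T U · c = U^T v for the coefficients: c = (-3/4, -17/12). The projection is proj_W(v) = U c.
Check: (v - proj_W(v)) · u_1 = 0  (should be 0).
Check: (v - proj_W(v)) · u_2 = 0  (should be 0).
Result: proj_W(v) = (-3/2, -2, -3/2).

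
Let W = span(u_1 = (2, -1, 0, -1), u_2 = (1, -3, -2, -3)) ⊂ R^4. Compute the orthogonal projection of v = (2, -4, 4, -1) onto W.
proj_W(v) = (126/37, -81/74, 18/37, -81/74)

Set up U = [u_1 | ... | u_2] ∈ R^(4×2). The projector onto W = col(U) is P = U (U^T U)^(-1) U^T.
Compute U^T U =
  [6, 8]
  [8, 23],
and U^T v = (9, 9).
Solve U^T U · c = U^T v for the coefficients: c = (135/74, -9/37). The projection is proj_W(v) = U c.
Check: (v - proj_W(v)) · u_1 = 0  (should be 0).
Check: (v - proj_W(v)) · u_2 = 0  (should be 0).
Result: proj_W(v) = (126/37, -81/74, 18/37, -81/74).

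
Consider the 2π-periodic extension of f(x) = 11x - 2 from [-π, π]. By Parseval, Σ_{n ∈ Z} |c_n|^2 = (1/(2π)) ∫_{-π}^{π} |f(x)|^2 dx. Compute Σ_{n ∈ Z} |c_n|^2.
Σ |c_n|^2 = 121π^2/3 + 4

Expand and integrate term by term over [-π, π]:
  ∫ (11x)^2 dx = 121·(2π^3/3); ∫ 2·11·(-2)·x dx = 0 (odd integrand); ∫ (-2)^2 dx = 4·2π.
So (1/(2π)) ∫_{-π}^{π} (11x - 2)^2 dx = 121π^2/3 + 4 = 121π^2/3 + 4.
Parseval ⇒ Σ |c_n|^2 = 121π^2/3 + 4.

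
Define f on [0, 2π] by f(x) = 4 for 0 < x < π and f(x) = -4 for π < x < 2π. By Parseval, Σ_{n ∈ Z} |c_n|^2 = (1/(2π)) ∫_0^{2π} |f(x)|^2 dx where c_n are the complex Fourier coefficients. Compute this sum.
Σ |c_n|^2 = 16

Parseval equates the L^2 energy of f (normalised by 1/(2π)) with the ℓ^2 sum of its Fourier coefficients: (1/(2π)) ∫_0^{2π} |f|^2 = Σ |c_n|^2.
Compute the left side: (1/(2π)) [∫_0^π 4^2 dx + ∫_π^{2π} (-4)^2 dx] = (1/(2π)) · (16π + 16π) = (16 + 16)/2 = 16.
So Σ_{n ∈ Z} |c_n|^2 = 16.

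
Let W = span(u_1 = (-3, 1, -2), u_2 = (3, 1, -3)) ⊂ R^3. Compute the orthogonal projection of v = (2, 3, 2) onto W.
proj_W(v) = (465/262, -99/262, 85/131)

Set up U = [u_1 | ... | u_2] ∈ R^(3×2). The projector onto W = col(U) is P = U (U^T U)^(-1) U^T.
Compute U^T U =
  [14, -2]
  [-2, 19],
and U^T v = (-7, 3).
Solve U^T U · c = U^T v for the coefficients: c = (-127/262, 14/131). The projection is proj_W(v) = U c.
Check: (v - proj_W(v)) · u_1 = 0  (should be 0).
Check: (v - proj_W(v)) · u_2 = 0  (should be 0).
Result: proj_W(v) = (465/262, -99/262, 85/131).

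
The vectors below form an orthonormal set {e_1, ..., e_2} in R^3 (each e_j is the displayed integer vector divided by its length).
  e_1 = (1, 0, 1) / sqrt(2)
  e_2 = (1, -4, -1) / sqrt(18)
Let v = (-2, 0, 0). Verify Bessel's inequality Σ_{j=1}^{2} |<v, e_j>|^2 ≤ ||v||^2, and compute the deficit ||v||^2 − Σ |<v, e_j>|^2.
Σ |<v, e_j>|^2 = 20/9; ||v||^2 = 4; deficit = 16/9

Write each e_j = u_j / sqrt(<u_j, u_j>) where u_j is the displayed integer vector. Then <v, e_j> = <v, u_j> / sqrt(<u_j, u_j>), so |<v, e_j>|^2 = <v, u_j>^2 / <u_j, u_j>.
Coefficients: <v, e_1> = -2/sqrt(2), <v, e_2> = -2/sqrt(18).
Square and sum: Σ |<v, e_j>|^2 = 20/9.
Compute ||v||^2 = v·v = 4.
Deficit = 4 − 20/9 = 16/9 ≥ 0, confirming Bessel's inequality. (The deficit equals ||v − Σ <v,e_j> e_j||^2, the squared distance from v to span{e_j}.)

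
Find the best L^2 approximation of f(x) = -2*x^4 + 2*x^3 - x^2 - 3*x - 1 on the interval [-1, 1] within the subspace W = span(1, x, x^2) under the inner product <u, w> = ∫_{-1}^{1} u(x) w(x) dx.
g(x) = -19*x^2/7 - 9*x/5 - 29/35

The best approximation g ∈ W is the orthogonal projection of f onto W. Writing g = a_0 + a_1 x + a_2 x^2, the coefficients solve the normal equations G · a = b where
  G_{ij} = <φ_i, φ_j> and b_i = <f, φ_i>, with φ_0 = 1, φ_1 = x, φ_2 = x^2.
G =
  [2, 0, 2/3]
  [0, 2/3, 0]
  [2/3, 0, 2/5],
b = (-52/15, -6/5, -172/105).
Solving gives a_0 = -29/35, a_1 = -9/5, a_2 = -19/7, so
  g(x) = -19*x^2/7 - 9*x/5 - 29/35.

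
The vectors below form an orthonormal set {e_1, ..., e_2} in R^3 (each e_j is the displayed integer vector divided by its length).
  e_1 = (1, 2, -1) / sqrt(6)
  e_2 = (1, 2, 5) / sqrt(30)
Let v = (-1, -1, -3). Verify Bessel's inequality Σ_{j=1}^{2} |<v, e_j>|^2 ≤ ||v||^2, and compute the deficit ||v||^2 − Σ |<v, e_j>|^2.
Σ |<v, e_j>|^2 = 54/5; ||v||^2 = 11; deficit = 1/5

Write each e_j = u_j / sqrt(<u_j, u_j>) where u_j is the displayed integer vector. Then <v, e_j> = <v, u_j> / sqrt(<u_j, u_j>), so |<v, e_j>|^2 = <v, u_j>^2 / <u_j, u_j>.
Coefficients: <v, e_1> = 0/sqrt(6), <v, e_2> = -18/sqrt(30).
Square and sum: Σ |<v, e_j>|^2 = 54/5.
Compute ||v||^2 = v·v = 11.
Deficit = 11 − 54/5 = 1/5 ≥ 0, confirming Bessel's inequality. (The deficit equals ||v − Σ <v,e_j> e_j||^2, the squared distance from v to span{e_j}.)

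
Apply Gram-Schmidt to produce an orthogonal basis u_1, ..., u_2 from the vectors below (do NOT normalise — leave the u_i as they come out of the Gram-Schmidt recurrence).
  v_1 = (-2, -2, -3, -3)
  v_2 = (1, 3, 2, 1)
Orthogonal basis:
  u_1 = (-2, -2, -3, -3)
  u_2 = (-4/13, 22/13, 1/26, -25/26)

Apply the Gram-Schmidt recurrence
  u_1 = v_1
  u_i = v_i − Σ_{j<i} ((v_i · u_j) / (u_j · u_j)) · u_j.

Step by step this gives:
  u_1 = (-2, -2, -3, -3)
  u_2 = (-4/13, 22/13, 1/26, -25/26)

Orthogonality check:
  u_2 · u_1 = 0 (should be 0)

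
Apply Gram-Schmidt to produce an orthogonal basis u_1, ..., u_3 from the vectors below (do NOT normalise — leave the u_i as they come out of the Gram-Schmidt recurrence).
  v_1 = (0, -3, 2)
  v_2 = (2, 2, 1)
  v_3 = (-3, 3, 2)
Orthogonal basis:
  u_1 = (0, -3, 2)
  u_2 = (2, 14/13, 21/13)
  u_3 = (-315/101, 180/101, 270/101)

Apply the Gram-Schmidt recurrence
  u_1 = v_1
  u_i = v_i − Σ_{j<i} ((v_i · u_j) / (u_j · u_j)) · u_j.

Step by step this gives:
  u_1 = (0, -3, 2)
  u_2 = (2, 14/13, 21/13)
  u_3 = (-315/101, 180/101, 270/101)

Orthogonality check:
  u_2 · u_1 = 0 (should be 0)
  u_3 · u_1 = 0 (should be 0)
  u_3 · u_2 = 0 (should be 0)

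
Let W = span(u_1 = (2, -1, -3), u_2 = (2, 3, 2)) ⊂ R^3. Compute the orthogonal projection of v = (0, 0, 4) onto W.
proj_W(v) = (-224/213, 320/213, 596/213)

Set up U = [u_1 | ... | u_2] ∈ R^(3×2). The projector onto W = col(U) is P = U (U^T U)^(-1) U^T.
Compute U^T U =
  [14, -5]
  [-5, 17],
and U^T v = (-12, 8).
Solve U^T U · c = U^T v for the coefficients: c = (-164/213, 52/213). The projection is proj_W(v) = U c.
Check: (v - proj_W(v)) · u_1 = 0  (should be 0).
Check: (v - proj_W(v)) · u_2 = 0  (should be 0).
Result: proj_W(v) = (-224/213, 320/213, 596/213).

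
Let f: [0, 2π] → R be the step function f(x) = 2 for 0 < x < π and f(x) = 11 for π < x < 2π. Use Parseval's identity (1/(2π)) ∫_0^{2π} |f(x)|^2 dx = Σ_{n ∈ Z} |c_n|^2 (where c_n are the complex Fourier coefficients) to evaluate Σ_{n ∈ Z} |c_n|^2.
Σ |c_n|^2 = 125/2

Parseval equates the L^2 energy of f (normalised by 1/(2π)) with the ℓ^2 sum of its Fourier coefficients: (1/(2π)) ∫_0^{2π} |f|^2 = Σ |c_n|^2.
Compute the left side: (1/(2π)) [∫_0^π 2^2 dx + ∫_π^{2π} 11^2 dx] = (1/(2π)) · (4π + 121π) = (4 + 121)/2 = 125/2.
So Σ_{n ∈ Z} |c_n|^2 = 125/2.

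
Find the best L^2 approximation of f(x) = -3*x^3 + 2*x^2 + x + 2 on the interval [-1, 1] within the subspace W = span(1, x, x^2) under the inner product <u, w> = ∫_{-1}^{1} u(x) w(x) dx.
g(x) = 2*x^2 - 4*x/5 + 2

The best approximation g ∈ W is the orthogonal projection of f onto W. Writing g = a_0 + a_1 x + a_2 x^2, the coefficients solve the normal equations G · a = b where
  G_{ij} = <φ_i, φ_j> and b_i = <f, φ_i>, with φ_0 = 1, φ_1 = x, φ_2 = x^2.
G =
  [2, 0, 2/3]
  [0, 2/3, 0]
  [2/3, 0, 2/5],
b = (16/3, -8/15, 32/15).
Solving gives a_0 = 2, a_1 = -4/5, a_2 = 2, so
  g(x) = 2*x^2 - 4*x/5 + 2.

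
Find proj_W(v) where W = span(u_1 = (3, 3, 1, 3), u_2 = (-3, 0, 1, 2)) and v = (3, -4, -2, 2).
proj_W(v) = (3/2, 0, -1/2, -1)

Set up U = [u_1 | ... | u_2] ∈ R^(4×2). The projector onto W = col(U) is P = U (U^T U)^(-1) U^T.
Compute U^T U =
  [28, -2]
  [-2, 14],
and U^T v = (1, -7).
Solve U^T U · c = U^T v for the coefficients: c = (0, -1/2). The projection is proj_W(v) = U c.
Check: (v - proj_W(v)) · u_1 = 0  (should be 0).
Check: (v - proj_W(v)) · u_2 = 0  (should be 0).
Result: proj_W(v) = (3/2, 0, -1/2, -1).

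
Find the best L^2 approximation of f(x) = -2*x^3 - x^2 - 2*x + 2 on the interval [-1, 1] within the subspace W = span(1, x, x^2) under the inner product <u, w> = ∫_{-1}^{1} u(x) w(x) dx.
g(x) = -x^2 - 16*x/5 + 2

The best approximation g ∈ W is the orthogonal projection of f onto W. Writing g = a_0 + a_1 x + a_2 x^2, the coefficients solve the normal equations G · a = b where
  G_{ij} = <φ_i, φ_j> and b_i = <f, φ_i>, with φ_0 = 1, φ_1 = x, φ_2 = x^2.
G =
  [2, 0, 2/3]
  [0, 2/3, 0]
  [2/3, 0, 2/5],
b = (10/3, -32/15, 14/15).
Solving gives a_0 = 2, a_1 = -16/5, a_2 = -1, so
  g(x) = -x^2 - 16*x/5 + 2.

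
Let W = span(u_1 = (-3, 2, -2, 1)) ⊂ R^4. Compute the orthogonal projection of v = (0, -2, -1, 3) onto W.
proj_W(v) = (-1/6, 1/9, -1/9, 1/18)

Set up U = [u_1 | ... | u_1] ∈ R^(4×1). The projector onto W = col(U) is P = U (U^T U)^(-1) U^T.
Compute U^T U =
  [18],
and U^T v = (1).
Solve U^T U · c = U^T v for the coefficients: c = (1/18). The projection is proj_W(v) = U c.
Check: (v - proj_W(v)) · u_1 = 0  (should be 0).
Result: proj_W(v) = (-1/6, 1/9, -1/9, 1/18).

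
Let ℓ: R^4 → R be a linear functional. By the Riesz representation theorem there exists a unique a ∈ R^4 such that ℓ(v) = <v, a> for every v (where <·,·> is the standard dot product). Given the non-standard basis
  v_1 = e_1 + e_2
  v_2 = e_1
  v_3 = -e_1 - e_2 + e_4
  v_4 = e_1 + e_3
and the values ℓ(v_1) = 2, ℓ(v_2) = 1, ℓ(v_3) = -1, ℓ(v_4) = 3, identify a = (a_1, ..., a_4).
a = (1, 1, 2, 1)

Write a = (a_1, ..., a_4) in the standard basis. For each basis vector v_i, ℓ(v_i) = <v_i, a> is a linear equation in the a_j's. Collect the n equations into a matrix system V a = ℓ, where row i of V is v_i (expressed in the standard basis). Since V is invertible (lower-triangular with 1s on the diagonal, up to permutation), solve by back-substitution:
  V =
[[1, 1, 0, 0],
 [1, 0, 0, 0],
 [-1, -1, 0, 1],
 [1, 0, 1, 0]]
  V a = (2, 1, -1, 3)
Solving gives a = (1, 1, 2, 1).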